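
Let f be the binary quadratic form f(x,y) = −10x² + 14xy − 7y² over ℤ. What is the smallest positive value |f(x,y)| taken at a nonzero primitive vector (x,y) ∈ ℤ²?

translate: b→6 (≡-14 mod 20), so (10,-14,7)→(10,6,3)
flip: (10,6,3)→(3,-6,10)
translate: b→0 (≡-6 mod 6), so (3,-6,10)→(3,0,7)
reduced (well bottom): (3,0,7) with a≤c, −a<b≤a
well minimum |f| = |-3| = 3 (negative-definite)

3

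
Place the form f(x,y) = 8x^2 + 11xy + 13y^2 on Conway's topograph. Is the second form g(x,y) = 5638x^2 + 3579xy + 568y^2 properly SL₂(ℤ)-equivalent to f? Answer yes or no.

D₁ = -295, D₂ = -295
f: translate: b→-5 (≡11 mod 16), so (8,11,13)→(8,-5,10)
f: reduced (well bottom): (8,-5,10) with a≤c, −a<b≤a
g: flip: (5638,3579,568)→(568,-3579,5638)
g: translate: b→-171 (≡-3579 mod 1136), so (568,-3579,5638)→(568,-171,13)
g: flip: (568,-171,13)→(13,171,568)
g: translate: b→-11 (≡171 mod 26), so (13,171,568)→(13,-11,8)
g: flip: (13,-11,8)→(8,11,13)
g: translate: b→-5 (≡11 mod 16), so (8,11,13)→(8,-5,10)
g: reduced (well bottom): (8,-5,10) with a≤c, −a<b≤a
reduced forms (8, -5, 10) vs (8, -5, 10) ⇒ equivalent

yes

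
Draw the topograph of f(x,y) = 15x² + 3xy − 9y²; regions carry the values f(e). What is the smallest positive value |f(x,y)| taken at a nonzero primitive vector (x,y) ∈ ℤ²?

descent: ρ → (-9,15,9)  [lands on river]
river: ρ → (9,21,-3)
river: ρ → (-3,21,9)
river: ρ → (9,15,-9)
river: ρ → (-9,21,3)
river: ρ → (3,21,-9)
closes: descent 1, river 6
min |a| on river = 3

3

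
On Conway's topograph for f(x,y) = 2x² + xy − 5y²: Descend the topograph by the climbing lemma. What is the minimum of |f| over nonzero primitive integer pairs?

descent: ρ → (-5,-1,2)
descent: ρ → (2,5,-2)  [lands on river]
river: ρ → (-2,3,4)
river: ρ → (4,5,-1)
river: ρ → (-1,5,4)
river: ρ → (4,3,-2)
river: ρ → (-2,5,2)
river: ρ → (2,3,-4)
river: ρ → (-4,5,1)
river: ρ → (1,5,-4)
river: ρ → (-4,3,2)
closes: descent 2, river 10
min |a| on river = 1

1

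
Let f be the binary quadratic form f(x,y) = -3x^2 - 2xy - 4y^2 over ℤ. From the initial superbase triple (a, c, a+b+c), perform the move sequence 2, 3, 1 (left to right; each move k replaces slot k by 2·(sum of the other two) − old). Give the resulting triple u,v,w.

start (-3,-4,-9) = (f(1,0),f(0,1),f(1,1))
replace slot 2: 2·((-3)+(-9)) − (-4) = -20 → (-3,-20,-9)
replace slot 3: 2·((-3)+(-20)) − (-9) = -37 → (-3,-20,-37)
replace slot 1: 2·((-20)+(-37)) − (-3) = -111 → (-111,-20,-37)

-111,-20,-37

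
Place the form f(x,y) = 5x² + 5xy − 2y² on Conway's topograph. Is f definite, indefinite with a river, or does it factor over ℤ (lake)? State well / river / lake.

D = b²−4ac = 5² − 4·5·(-2) = 65
D > 0 non-square ⇒ indefinite ⇒ periodic river

river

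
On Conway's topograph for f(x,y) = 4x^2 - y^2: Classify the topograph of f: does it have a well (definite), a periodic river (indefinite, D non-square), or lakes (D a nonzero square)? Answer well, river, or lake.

D = b²−4ac = 0² − 4·4·(-1) = 16
D = 4² is a perfect square ⇒ form factors over ℤ ⇒ lakes

lake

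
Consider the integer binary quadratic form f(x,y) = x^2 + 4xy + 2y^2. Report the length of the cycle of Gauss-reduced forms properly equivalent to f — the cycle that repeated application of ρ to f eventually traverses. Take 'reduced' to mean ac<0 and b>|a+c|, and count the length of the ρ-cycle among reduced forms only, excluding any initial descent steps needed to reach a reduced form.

D = 8, ⌊√D⌋ = 2
descent: ρ → (2,0,-1)
descent: ρ → (-1,2,1)  [lands on river]
river: ρ → (1,2,-1)
ρ-cycle length = 2 (tail of 2 descent steps not counted)

2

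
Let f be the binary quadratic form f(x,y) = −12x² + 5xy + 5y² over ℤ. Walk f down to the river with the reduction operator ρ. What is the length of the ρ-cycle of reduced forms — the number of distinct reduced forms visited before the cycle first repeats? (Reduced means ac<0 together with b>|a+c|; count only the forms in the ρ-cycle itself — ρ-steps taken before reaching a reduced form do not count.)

D = 265, ⌊√D⌋ = 16
descent: ρ → (5,15,-2)  [lands on river]
river: ρ → (-2,13,12)
river: ρ → (12,11,-3)
river: ρ → (-3,13,8)
river: ρ → (8,3,-8)
river: ρ → (-8,13,3)
river: ρ → (3,11,-12)
river: ρ → (-12,13,2)
river: ρ → (2,15,-5)
river: ρ → (-5,15,2)
river: ρ → (2,13,-12)
river: ρ → (-12,11,3)
river: ρ → (3,13,-8)
river: ρ → (-8,3,8)
river: ρ → (8,13,-3)
river: ρ → (-3,11,12)
river: ρ → (12,13,-2)
river: ρ → (-2,15,5)
ρ-cycle length = 18 (tail of 1 descent step not counted)

18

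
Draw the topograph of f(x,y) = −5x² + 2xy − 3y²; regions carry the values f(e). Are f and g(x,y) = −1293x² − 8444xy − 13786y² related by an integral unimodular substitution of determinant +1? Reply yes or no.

D₁ = -56, D₂ = -56
f is negative-definite; reduce −f:
−f: flip: (5,-2,3)→(3,2,5)
−f: reduced (well bottom): (3,2,5) with a≤c, −a<b≤a
flip sign back: reduced form of f is (-3,-2,-5)
g is negative-definite; reduce −g:
−g: translate: b→686 (≡8444 mod 2586), so (1293,8444,13786)→(1293,686,91)
−g: flip: (1293,686,91)→(91,-686,1293)
−g: translate: b→42 (≡-686 mod 182), so (91,-686,1293)→(91,42,5)
−g: flip: (91,42,5)→(5,-42,91)
−g: translate: b→-2 (≡-42 mod 10), so (5,-42,91)→(5,-2,3)
−g: flip: (5,-2,3)→(3,2,5)
−g: reduced (well bottom): (3,2,5) with a≤c, −a<b≤a
flip sign back: reduced form of g is (-3,-2,-5)
reduced forms (-3, -2, -5) vs (-3, -2, -5) ⇒ equivalent

yes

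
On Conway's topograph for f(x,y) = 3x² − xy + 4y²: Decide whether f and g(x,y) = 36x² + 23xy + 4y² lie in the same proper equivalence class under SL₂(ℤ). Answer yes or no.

D₁ = -47, D₂ = -47
f: reduced (well bottom): (3,-1,4) with a≤c, −a<b≤a
g: flip: (36,23,4)→(4,-23,36)
g: translate: b→1 (≡-23 mod 8), so (4,-23,36)→(4,1,3)
g: flip: (4,1,3)→(3,-1,4)
g: reduced (well bottom): (3,-1,4) with a≤c, −a<b≤a
reduced forms (3, -1, 4) vs (3, -1, 4) ⇒ equivalent

yes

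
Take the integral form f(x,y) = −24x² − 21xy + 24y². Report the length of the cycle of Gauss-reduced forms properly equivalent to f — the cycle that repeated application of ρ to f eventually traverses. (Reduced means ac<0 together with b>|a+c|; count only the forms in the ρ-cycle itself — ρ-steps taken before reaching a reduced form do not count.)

D = 2745, ⌊√D⌋ = 52
descent: ρ → (24,21,-24)  [lands on river]
river: ρ → (-24,27,21)
river: ρ → (21,15,-30)
river: ρ → (-30,45,6)
river: ρ → (6,51,-6)
river: ρ → (-6,45,30)
river: ρ → (30,15,-21)
river: ρ → (-21,27,24)
ρ-cycle length = 8 (tail of 1 descent step not counted)

8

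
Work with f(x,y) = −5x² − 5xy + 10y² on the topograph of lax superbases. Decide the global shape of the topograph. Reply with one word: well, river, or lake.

D = b²−4ac = (-5)² − 4·(-5)·10 = 225
D = 15² is a perfect square ⇒ form factors over ℤ ⇒ lakes

lake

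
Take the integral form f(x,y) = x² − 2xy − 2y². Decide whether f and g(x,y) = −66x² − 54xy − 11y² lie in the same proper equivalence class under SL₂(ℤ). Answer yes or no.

D₁ = 12, D₂ = 12
river cycle of f (length 2): (-2, 2, 1), (1, 2, -2)
river cycle of g (length 2): (-2, 2, 1), (1, 2, -2)
cycles coincide ⇒ equivalent

yes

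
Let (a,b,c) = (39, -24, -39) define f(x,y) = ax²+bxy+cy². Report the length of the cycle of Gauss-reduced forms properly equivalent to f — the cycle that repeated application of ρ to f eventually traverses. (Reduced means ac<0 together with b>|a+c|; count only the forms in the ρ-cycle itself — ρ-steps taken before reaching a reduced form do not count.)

D = 6660, ⌊√D⌋ = 81
descent: ρ → (-39,24,39)  [lands on river]
river: ρ → (39,54,-24)
river: ρ → (-24,42,51)
river: ρ → (51,60,-15)
river: ρ → (-15,60,51)
river: ρ → (51,42,-24)
river: ρ → (-24,54,39)
river: ρ → (39,24,-39)
river: ρ → (-39,54,24)
river: ρ → (24,42,-51)
river: ρ → (-51,60,15)
river: ρ → (15,60,-51)
river: ρ → (-51,42,24)
river: ρ → (24,54,-39)
ρ-cycle length = 14 (tail of 1 descent step not counted)

14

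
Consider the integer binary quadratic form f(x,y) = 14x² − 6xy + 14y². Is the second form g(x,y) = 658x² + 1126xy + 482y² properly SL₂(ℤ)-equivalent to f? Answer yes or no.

D₁ = -748, D₂ = -748
f: flip: (14,-6,14)→(14,6,14)
f: reduced (well bottom): (14,6,14) with a≤c, −a<b≤a
g: translate: b→-190 (≡1126 mod 1316), so (658,1126,482)→(658,-190,14)
g: flip: (658,-190,14)→(14,190,658)
g: translate: b→-6 (≡190 mod 28), so (14,190,658)→(14,-6,14)
g: flip: (14,-6,14)→(14,6,14)
g: reduced (well bottom): (14,6,14) with a≤c, −a<b≤a
reduced forms (14, 6, 14) vs (14, 6, 14) ⇒ equivalent

yes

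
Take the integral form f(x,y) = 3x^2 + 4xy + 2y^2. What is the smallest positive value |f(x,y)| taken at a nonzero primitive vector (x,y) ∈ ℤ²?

translate: b→-2 (≡4 mod 6), so (3,4,2)→(3,-2,1)
flip: (3,-2,1)→(1,2,3)
translate: b→0 (≡2 mod 2), so (1,2,3)→(1,0,2)
reduced (well bottom): (1,0,2) with a≤c, −a<b≤a
well minimum = a = 1

1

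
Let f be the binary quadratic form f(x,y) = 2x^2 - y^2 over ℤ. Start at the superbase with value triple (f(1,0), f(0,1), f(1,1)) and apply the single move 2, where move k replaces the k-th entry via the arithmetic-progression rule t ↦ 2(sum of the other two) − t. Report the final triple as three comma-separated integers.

start (2,-1,1) = (f(1,0),f(0,1),f(1,1))
replace slot 2: 2·(2+1) − (-1) = 7 → (2,7,1)

2,7,1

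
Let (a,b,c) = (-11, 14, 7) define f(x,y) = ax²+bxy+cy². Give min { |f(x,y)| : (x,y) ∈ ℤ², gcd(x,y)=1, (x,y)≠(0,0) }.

river: ρ → (7,14,-11)
river: ρ → (-11,8,10)
river: ρ → (10,12,-9)
river: ρ → (-9,6,13)
river: ρ → (13,20,-2)
river: ρ → (-2,20,13)
river: ρ → (13,6,-9)
river: ρ → (-9,12,10)
river: ρ → (10,8,-11)
river: ρ → (-11,14,7)
closes: descent 0, river 10
min |a| on river = 2

2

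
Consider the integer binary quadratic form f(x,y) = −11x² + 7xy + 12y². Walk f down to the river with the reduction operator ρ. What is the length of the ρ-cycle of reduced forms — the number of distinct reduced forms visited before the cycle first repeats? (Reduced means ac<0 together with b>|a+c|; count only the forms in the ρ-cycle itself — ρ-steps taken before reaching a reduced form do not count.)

D = 577, ⌊√D⌋ = 24
river: ρ → (12,17,-6)
river: ρ → (-6,19,9)
river: ρ → (9,17,-8)
river: ρ → (-8,15,11)
river: ρ → (11,7,-12)
river: ρ → (-12,17,6)
river: ρ → (6,19,-9)
river: ρ → (-9,17,8)
river: ρ → (8,15,-11)
river: ρ → (-11,7,12)
ρ-cycle length = 10 (tail of 0 descent steps not counted)

10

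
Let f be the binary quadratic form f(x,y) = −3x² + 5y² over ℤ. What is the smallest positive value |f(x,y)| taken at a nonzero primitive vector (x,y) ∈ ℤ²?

descent: ρ → (5,0,-3)
descent: ρ → (-3,6,2)  [lands on river]
river: ρ → (2,6,-3)
closes: descent 2, river 2
min |a| on river = 2

2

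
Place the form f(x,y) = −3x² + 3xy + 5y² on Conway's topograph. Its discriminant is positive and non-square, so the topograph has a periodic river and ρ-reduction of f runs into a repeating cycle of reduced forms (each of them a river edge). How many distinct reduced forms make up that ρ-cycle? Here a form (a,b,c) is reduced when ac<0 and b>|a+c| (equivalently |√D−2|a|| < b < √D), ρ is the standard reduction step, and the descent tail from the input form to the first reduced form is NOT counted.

D = 69, ⌊√D⌋ = 8
river: ρ → (5,7,-1)
river: ρ → (-1,7,5)
river: ρ → (5,3,-3)
river: ρ → (-3,3,5)
ρ-cycle length = 4 (tail of 0 descent steps not counted)

4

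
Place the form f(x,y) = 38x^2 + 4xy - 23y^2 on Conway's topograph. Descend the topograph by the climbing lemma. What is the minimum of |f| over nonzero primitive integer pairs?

descent: ρ → (-23,42,19)  [lands on river]
river: ρ → (19,34,-31)
river: ρ → (-31,28,22)
river: ρ → (22,16,-37)
river: ρ → (-37,58,1)
river: ρ → (1,58,-37)
river: ρ → (-37,16,22)
river: ρ → (22,28,-31)
river: ρ → (-31,34,19)
river: ρ → (19,42,-23)
river: ρ → (-23,50,11)
river: ρ → (11,38,-47)
river: ρ → (-47,56,2)
river: ρ → (2,56,-47)
river: ρ → (-47,38,11)
river: ρ → (11,50,-23)
closes: descent 1, river 16
min |a| on river = 1

1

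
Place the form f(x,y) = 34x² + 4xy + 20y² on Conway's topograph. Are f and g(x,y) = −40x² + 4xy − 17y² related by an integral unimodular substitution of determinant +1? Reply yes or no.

D₁ = -2704, D₂ = -2704
f: flip: (34,4,20)→(20,-4,34)
f: reduced (well bottom): (20,-4,34) with a≤c, −a<b≤a
g is negative-definite; reduce −g:
−g: flip: (40,-4,17)→(17,4,40)
−g: reduced (well bottom): (17,4,40) with a≤c, −a<b≤a
flip sign back: reduced form of g is (-17,-4,-40)
reduced forms (20, -4, 34) vs (-17, -4, -40) ⇒ inequivalent

no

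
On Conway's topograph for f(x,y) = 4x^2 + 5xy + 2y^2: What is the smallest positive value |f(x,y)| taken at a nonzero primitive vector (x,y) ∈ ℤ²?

translate: b→-3 (≡5 mod 8), so (4,5,2)→(4,-3,1)
flip: (4,-3,1)→(1,3,4)
translate: b→1 (≡3 mod 2), so (1,3,4)→(1,1,2)
reduced (well bottom): (1,1,2) with a≤c, −a<b≤a
well minimum = a = 1

1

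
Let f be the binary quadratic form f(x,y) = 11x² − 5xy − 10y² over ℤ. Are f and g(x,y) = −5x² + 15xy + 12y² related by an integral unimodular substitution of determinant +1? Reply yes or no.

D₁ = 465, D₂ = 465
river cycle of f (length 10): (-10, 5, 11), (11, 17, -4), (-4, 15, 15), (15, 15, -4), (-4, 17, 11), (11, 5, -10), (-10, 15, 6), (6, 21, -1), (-1, 21, 6), (6, 15, -10)
river cycle of g (length 10): (12, 9, -8), (-8, 7, 13), (13, 19, -2), (-2, 21, 3), (3, 21, -2), (-2, 19, 13), (13, 7, -8), (-8, 9, 12), (12, 15, -5), (-5, 15, 12)
cycles differ ⇒ inequivalent

no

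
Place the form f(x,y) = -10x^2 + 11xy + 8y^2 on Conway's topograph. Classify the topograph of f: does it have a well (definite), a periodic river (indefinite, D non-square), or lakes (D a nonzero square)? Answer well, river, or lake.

D = b²−4ac = 11² − 4·(-10)·8 = 441
D = 21² is a perfect square ⇒ form factors over ℤ ⇒ lakes

lake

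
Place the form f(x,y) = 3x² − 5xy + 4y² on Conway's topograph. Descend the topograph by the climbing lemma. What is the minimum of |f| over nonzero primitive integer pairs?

translate: b→1 (≡-5 mod 6), so (3,-5,4)→(3,1,2)
flip: (3,1,2)→(2,-1,3)
reduced (well bottom): (2,-1,3) with a≤c, −a<b≤a
well minimum = a = 2

2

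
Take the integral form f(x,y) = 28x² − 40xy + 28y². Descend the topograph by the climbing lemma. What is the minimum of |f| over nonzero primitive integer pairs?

translate: b→16 (≡-40 mod 56), so (28,-40,28)→(28,16,16)
flip: (28,16,16)→(16,-16,28)
translate: b→16 (≡-16 mod 32), so (16,-16,28)→(16,16,28)
reduced (well bottom): (16,16,28) with a≤c, −a<b≤a
well minimum = a = 16

16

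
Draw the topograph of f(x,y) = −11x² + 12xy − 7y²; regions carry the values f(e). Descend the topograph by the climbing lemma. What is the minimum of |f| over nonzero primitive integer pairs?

translate: b→10 (≡-12 mod 22), so (11,-12,7)→(11,10,6)
flip: (11,10,6)→(6,-10,11)
translate: b→2 (≡-10 mod 12), so (6,-10,11)→(6,2,7)
reduced (well bottom): (6,2,7) with a≤c, −a<b≤a
well minimum |f| = |-6| = 6 (negative-definite)

6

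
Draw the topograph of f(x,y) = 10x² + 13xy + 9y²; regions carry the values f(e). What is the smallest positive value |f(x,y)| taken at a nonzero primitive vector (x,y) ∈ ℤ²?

translate: b→-7 (≡13 mod 20), so (10,13,9)→(10,-7,6)
flip: (10,-7,6)→(6,7,10)
translate: b→-5 (≡7 mod 12), so (6,7,10)→(6,-5,9)
reduced (well bottom): (6,-5,9) with a≤c, −a<b≤a
well minimum = a = 6

6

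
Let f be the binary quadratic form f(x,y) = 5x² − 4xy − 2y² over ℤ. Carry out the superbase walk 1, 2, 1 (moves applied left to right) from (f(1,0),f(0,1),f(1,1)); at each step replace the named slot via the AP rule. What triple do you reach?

start (5,-2,-1) = (f(1,0),f(0,1),f(1,1))
replace slot 1: 2·((-2)+(-1)) − 5 = -11 → (-11,-2,-1)
replace slot 2: 2·((-11)+(-1)) − (-2) = -22 → (-11,-22,-1)
replace slot 1: 2·((-22)+(-1)) − (-11) = -35 → (-35,-22,-1)

-35,-22,-1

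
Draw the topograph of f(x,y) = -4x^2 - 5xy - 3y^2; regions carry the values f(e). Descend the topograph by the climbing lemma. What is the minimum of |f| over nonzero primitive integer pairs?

translate: b→-3 (≡5 mod 8), so (4,5,3)→(4,-3,2)
flip: (4,-3,2)→(2,3,4)
translate: b→-1 (≡3 mod 4), so (2,3,4)→(2,-1,3)
reduced (well bottom): (2,-1,3) with a≤c, −a<b≤a
well minimum |f| = |-2| = 2 (negative-definite)

2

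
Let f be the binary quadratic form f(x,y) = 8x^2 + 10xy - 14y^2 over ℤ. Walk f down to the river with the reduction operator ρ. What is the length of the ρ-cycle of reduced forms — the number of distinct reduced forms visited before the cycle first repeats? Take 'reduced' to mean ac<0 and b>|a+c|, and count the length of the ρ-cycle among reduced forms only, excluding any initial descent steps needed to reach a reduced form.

D = 548, ⌊√D⌋ = 23
river: ρ → (-14,18,4)
river: ρ → (4,22,-4)
river: ρ → (-4,18,14)
river: ρ → (14,10,-8)
river: ρ → (-8,22,2)
river: ρ → (2,22,-8)
river: ρ → (-8,10,14)
river: ρ → (14,18,-4)
river: ρ → (-4,22,4)
river: ρ → (4,18,-14)
river: ρ → (-14,10,8)
river: ρ → (8,22,-2)
river: ρ → (-2,22,8)
river: ρ → (8,10,-14)
ρ-cycle length = 14 (tail of 0 descent steps not counted)

14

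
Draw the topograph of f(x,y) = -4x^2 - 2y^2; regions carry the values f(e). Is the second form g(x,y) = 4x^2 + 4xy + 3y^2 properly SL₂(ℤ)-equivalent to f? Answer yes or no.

D₁ = -32, D₂ = -32
f is negative-definite; reduce −f:
−f: flip: (4,0,2)→(2,0,4)
−f: reduced (well bottom): (2,0,4) with a≤c, −a<b≤a
flip sign back: reduced form of f is (-2,0,-4)
g: flip: (4,4,3)→(3,-4,4)
g: translate: b→2 (≡-4 mod 6), so (3,-4,4)→(3,2,3)
g: reduced (well bottom): (3,2,3) with a≤c, −a<b≤a
reduced forms (-2, 0, -4) vs (3, 2, 3) ⇒ inequivalent

no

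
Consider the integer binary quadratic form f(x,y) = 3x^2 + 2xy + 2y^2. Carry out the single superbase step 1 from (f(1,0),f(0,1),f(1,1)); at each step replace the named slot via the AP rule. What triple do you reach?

start (3,2,7) = (f(1,0),f(0,1),f(1,1))
replace slot 1: 2·(2+7) − 3 = 15 → (15,2,7)

15,2,7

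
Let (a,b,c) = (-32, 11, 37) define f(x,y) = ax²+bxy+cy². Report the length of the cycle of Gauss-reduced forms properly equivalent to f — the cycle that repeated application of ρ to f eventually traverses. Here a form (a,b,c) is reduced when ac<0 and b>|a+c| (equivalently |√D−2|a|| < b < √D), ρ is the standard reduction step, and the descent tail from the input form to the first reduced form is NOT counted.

D = 4857, ⌊√D⌋ = 69
river: ρ → (37,63,-6)
river: ρ → (-6,69,4)
river: ρ → (4,67,-23)
river: ρ → (-23,25,46)
river: ρ → (46,67,-2)
river: ρ → (-2,69,12)
river: ρ → (12,51,-47)
river: ρ → (-47,43,16)
river: ρ → (16,53,-32)
river: ρ → (-32,11,37)
ρ-cycle length = 10 (tail of 0 descent steps not counted)

10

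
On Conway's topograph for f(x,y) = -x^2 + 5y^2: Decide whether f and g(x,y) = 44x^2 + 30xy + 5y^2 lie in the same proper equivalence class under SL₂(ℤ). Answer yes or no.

D₁ = 20, D₂ = 20
river cycle of f (length 2): (-1, 4, 1), (1, 4, -1)
river cycle of g (length 2): (-1, 4, 1), (1, 4, -1)
cycles coincide ⇒ equivalent

yes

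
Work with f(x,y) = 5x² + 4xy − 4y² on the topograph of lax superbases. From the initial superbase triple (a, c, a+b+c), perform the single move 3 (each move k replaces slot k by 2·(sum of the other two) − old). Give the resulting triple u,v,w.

start (5,-4,5) = (f(1,0),f(0,1),f(1,1))
replace slot 3: 2·(5+(-4)) − 5 = -3 → (5,-4,-3)

5,-4,-3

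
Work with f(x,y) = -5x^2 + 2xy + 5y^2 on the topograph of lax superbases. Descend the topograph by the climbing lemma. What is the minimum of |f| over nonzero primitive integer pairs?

river: ρ → (5,8,-2)
river: ρ → (-2,8,5)
river: ρ → (5,2,-5)
river: ρ → (-5,8,2)
river: ρ → (2,8,-5)
river: ρ → (-5,2,5)
closes: descent 0, river 6
min |a| on river = 2

2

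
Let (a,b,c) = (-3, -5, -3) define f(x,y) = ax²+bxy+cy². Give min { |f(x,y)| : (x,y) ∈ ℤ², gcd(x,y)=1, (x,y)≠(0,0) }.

translate: b→-1 (≡5 mod 6), so (3,5,3)→(3,-1,1)
flip: (3,-1,1)→(1,1,3)
reduced (well bottom): (1,1,3) with a≤c, −a<b≤a
well minimum |f| = |-1| = 1 (negative-definite)

1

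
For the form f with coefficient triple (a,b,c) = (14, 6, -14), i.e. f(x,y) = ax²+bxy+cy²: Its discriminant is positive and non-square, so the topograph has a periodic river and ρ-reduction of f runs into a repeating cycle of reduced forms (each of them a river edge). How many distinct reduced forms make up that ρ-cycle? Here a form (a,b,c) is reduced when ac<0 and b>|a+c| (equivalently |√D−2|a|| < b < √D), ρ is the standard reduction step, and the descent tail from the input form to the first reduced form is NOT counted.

D = 820, ⌊√D⌋ = 28
river: ρ → (-14,22,6)
river: ρ → (6,26,-6)
river: ρ → (-6,22,14)
river: ρ → (14,6,-14)
ρ-cycle length = 4 (tail of 0 descent steps not counted)

4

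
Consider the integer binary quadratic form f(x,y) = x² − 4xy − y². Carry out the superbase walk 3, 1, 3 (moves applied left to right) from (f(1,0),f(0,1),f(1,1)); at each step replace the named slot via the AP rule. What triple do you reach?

start (1,-1,-4) = (f(1,0),f(0,1),f(1,1))
replace slot 3: 2·(1+(-1)) − (-4) = 4 → (1,-1,4)
replace slot 1: 2·((-1)+4) − 1 = 5 → (5,-1,4)
replace slot 3: 2·(5+(-1)) − 4 = 4 → (5,-1,4)

5,-1,4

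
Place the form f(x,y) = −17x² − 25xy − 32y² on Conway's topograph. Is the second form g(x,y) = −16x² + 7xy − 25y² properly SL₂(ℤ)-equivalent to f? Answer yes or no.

D₁ = -1551, D₂ = -1551
f is negative-definite; reduce −f:
−f: translate: b→-9 (≡25 mod 34), so (17,25,32)→(17,-9,24)
−f: reduced (well bottom): (17,-9,24) with a≤c, −a<b≤a
flip sign back: reduced form of f is (-17,9,-24)
g is negative-definite; reduce −g:
−g: reduced (well bottom): (16,-7,25) with a≤c, −a<b≤a
flip sign back: reduced form of g is (-16,7,-25)
reduced forms (-17, 9, -24) vs (-16, 7, -25) ⇒ inequivalent

no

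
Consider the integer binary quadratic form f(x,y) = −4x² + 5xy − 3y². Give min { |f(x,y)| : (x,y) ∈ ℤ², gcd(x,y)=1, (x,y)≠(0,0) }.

translate: b→3 (≡-5 mod 8), so (4,-5,3)→(4,3,2)
flip: (4,3,2)→(2,-3,4)
translate: b→1 (≡-3 mod 4), so (2,-3,4)→(2,1,3)
reduced (well bottom): (2,1,3) with a≤c, −a<b≤a
well minimum |f| = |-2| = 2 (negative-definite)

2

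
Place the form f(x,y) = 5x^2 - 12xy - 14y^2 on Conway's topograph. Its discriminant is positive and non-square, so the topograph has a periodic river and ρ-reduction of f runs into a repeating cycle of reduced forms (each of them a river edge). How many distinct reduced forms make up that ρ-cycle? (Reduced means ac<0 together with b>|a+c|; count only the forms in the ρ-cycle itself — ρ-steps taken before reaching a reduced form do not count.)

D = 424, ⌊√D⌋ = 20
descent: ρ → (-14,12,5)  [lands on river]
river: ρ → (5,18,-5)
river: ρ → (-5,12,14)
river: ρ → (14,16,-3)
river: ρ → (-3,20,2)
river: ρ → (2,20,-3)
river: ρ → (-3,16,14)
river: ρ → (14,12,-5)
river: ρ → (-5,18,5)
river: ρ → (5,12,-14)
river: ρ → (-14,16,3)
river: ρ → (3,20,-2)
river: ρ → (-2,20,3)
river: ρ → (3,16,-14)
ρ-cycle length = 14 (tail of 1 descent step not counted)

14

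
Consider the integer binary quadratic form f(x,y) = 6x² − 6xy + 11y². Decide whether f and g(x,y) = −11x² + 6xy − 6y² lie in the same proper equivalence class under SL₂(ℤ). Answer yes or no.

D₁ = -228, D₂ = -228
f: translate: b→6 (≡-6 mod 12), so (6,-6,11)→(6,6,11)
f: reduced (well bottom): (6,6,11) with a≤c, −a<b≤a
g is negative-definite; reduce −g:
−g: flip: (11,-6,6)→(6,6,11)
−g: reduced (well bottom): (6,6,11) with a≤c, −a<b≤a
flip sign back: reduced form of g is (-6,-6,-11)
reduced forms (6, 6, 11) vs (-6, -6, -11) ⇒ inequivalent

no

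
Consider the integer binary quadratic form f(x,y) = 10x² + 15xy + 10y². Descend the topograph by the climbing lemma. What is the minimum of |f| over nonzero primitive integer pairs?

translate: b→-5 (≡15 mod 20), so (10,15,10)→(10,-5,5)
flip: (10,-5,5)→(5,5,10)
reduced (well bottom): (5,5,10) with a≤c, −a<b≤a
well minimum = a = 5

5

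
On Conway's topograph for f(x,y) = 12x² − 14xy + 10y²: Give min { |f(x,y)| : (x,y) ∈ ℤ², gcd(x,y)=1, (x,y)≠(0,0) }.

translate: b→10 (≡-14 mod 24), so (12,-14,10)→(12,10,8)
flip: (12,10,8)→(8,-10,12)
translate: b→6 (≡-10 mod 16), so (8,-10,12)→(8,6,10)
reduced (well bottom): (8,6,10) with a≤c, −a<b≤a
well minimum = a = 8

8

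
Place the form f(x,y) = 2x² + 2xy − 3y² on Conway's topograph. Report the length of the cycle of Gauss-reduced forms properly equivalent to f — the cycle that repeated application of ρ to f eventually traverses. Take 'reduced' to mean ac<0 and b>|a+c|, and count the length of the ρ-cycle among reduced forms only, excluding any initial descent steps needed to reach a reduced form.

D = 28, ⌊√D⌋ = 5
river: ρ → (-3,4,1)
river: ρ → (1,4,-3)
river: ρ → (-3,2,2)
river: ρ → (2,2,-3)
ρ-cycle length = 4 (tail of 0 descent steps not counted)

4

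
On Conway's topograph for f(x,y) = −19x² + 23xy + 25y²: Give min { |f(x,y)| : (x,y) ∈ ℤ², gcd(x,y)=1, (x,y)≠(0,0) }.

river: ρ → (25,27,-17)
river: ρ → (-17,41,11)
river: ρ → (11,47,-5)
river: ρ → (-5,43,29)
river: ρ → (29,15,-19)
river: ρ → (-19,23,25)
closes: descent 0, river 6
min |a| on river = 5

5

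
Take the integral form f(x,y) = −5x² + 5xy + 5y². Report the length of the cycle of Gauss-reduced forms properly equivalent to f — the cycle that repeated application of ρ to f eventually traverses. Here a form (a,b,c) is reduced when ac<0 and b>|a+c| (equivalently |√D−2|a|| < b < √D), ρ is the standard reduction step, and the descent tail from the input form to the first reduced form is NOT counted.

D = 125, ⌊√D⌋ = 11
river: ρ → (5,5,-5)
river: ρ → (-5,5,5)
ρ-cycle length = 2 (tail of 0 descent steps not counted)

2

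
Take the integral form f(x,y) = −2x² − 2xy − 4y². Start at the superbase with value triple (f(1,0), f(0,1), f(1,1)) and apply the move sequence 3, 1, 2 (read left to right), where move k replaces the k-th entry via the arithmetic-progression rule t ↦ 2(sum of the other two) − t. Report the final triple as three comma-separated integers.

start (-2,-4,-8) = (f(1,0),f(0,1),f(1,1))
replace slot 3: 2·((-2)+(-4)) − (-8) = -4 → (-2,-4,-4)
replace slot 1: 2·((-4)+(-4)) − (-2) = -14 → (-14,-4,-4)
replace slot 2: 2·((-14)+(-4)) − (-4) = -32 → (-14,-32,-4)

-14,-32,-4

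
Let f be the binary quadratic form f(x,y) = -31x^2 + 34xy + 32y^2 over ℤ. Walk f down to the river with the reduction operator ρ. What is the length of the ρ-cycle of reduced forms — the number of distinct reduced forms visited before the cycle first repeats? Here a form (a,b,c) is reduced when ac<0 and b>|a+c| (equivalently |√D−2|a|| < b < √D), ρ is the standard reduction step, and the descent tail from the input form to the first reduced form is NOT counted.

D = 5124, ⌊√D⌋ = 71
river: ρ → (32,30,-33)
river: ρ → (-33,36,29)
river: ρ → (29,22,-40)
river: ρ → (-40,58,11)
river: ρ → (11,52,-55)
river: ρ → (-55,58,8)
river: ρ → (8,70,-7)
river: ρ → (-7,70,8)
river: ρ → (8,58,-55)
river: ρ → (-55,52,11)
river: ρ → (11,58,-40)
river: ρ → (-40,22,29)
river: ρ → (29,36,-33)
river: ρ → (-33,30,32)
river: ρ → (32,34,-31)
river: ρ → (-31,28,35)
river: ρ → (35,42,-24)
river: ρ → (-24,54,23)
river: ρ → (23,38,-40)
river: ρ → (-40,42,21)
river: ρ → (21,42,-40)
river: ρ → (-40,38,23)
river: ρ → (23,54,-24)
river: ρ → (-24,42,35)
river: ρ → (35,28,-31)
river: ρ → (-31,34,32)
ρ-cycle length = 26 (tail of 0 descent steps not counted)

26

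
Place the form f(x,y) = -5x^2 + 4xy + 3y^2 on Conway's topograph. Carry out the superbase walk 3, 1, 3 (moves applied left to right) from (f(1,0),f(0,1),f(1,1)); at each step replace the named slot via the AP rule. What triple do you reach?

start (-5,3,2) = (f(1,0),f(0,1),f(1,1))
replace slot 3: 2·((-5)+3) − 2 = -6 → (-5,3,-6)
replace slot 1: 2·(3+(-6)) − (-5) = -1 → (-1,3,-6)
replace slot 3: 2·((-1)+3) − (-6) = 10 → (-1,3,10)

-1,3,10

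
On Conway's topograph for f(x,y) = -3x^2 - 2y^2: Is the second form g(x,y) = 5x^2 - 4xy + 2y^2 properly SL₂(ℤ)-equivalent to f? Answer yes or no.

D₁ = -24, D₂ = -24
f is negative-definite; reduce −f:
−f: flip: (3,0,2)→(2,0,3)
−f: reduced (well bottom): (2,0,3) with a≤c, −a<b≤a
flip sign back: reduced form of f is (-2,0,-3)
g: flip: (5,-4,2)→(2,4,5)
g: translate: b→0 (≡4 mod 4), so (2,4,5)→(2,0,3)
g: reduced (well bottom): (2,0,3) with a≤c, −a<b≤a
reduced forms (-2, 0, -3) vs (2, 0, 3) ⇒ inequivalent

no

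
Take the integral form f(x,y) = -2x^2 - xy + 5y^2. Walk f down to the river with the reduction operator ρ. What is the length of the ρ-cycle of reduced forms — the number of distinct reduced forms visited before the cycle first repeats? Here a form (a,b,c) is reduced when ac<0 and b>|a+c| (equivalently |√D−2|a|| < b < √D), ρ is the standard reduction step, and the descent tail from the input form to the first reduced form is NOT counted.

D = 41, ⌊√D⌋ = 6
descent: ρ → (5,1,-2)
descent: ρ → (-2,3,4)  [lands on river]
river: ρ → (4,5,-1)
river: ρ → (-1,5,4)
river: ρ → (4,3,-2)
river: ρ → (-2,5,2)
river: ρ → (2,3,-4)
river: ρ → (-4,5,1)
river: ρ → (1,5,-4)
river: ρ → (-4,3,2)
river: ρ → (2,5,-2)
ρ-cycle length = 10 (tail of 2 descent steps not counted)

10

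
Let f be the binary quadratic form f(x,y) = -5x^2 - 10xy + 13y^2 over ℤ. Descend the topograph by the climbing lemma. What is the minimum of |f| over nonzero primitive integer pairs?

descent: ρ → (13,10,-5)  [lands on river]
river: ρ → (-5,10,13)
river: ρ → (13,16,-2)
river: ρ → (-2,16,13)
closes: descent 1, river 4
min |a| on river = 2

2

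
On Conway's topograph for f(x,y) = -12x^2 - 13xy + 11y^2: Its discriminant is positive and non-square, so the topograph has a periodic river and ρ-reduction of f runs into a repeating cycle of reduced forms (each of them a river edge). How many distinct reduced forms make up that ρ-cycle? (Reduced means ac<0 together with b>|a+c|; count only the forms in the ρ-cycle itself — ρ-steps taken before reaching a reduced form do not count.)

D = 697, ⌊√D⌋ = 26
descent: ρ → (11,13,-12)  [lands on river]
river: ρ → (-12,11,12)
river: ρ → (12,13,-11)
river: ρ → (-11,9,14)
river: ρ → (14,19,-6)
river: ρ → (-6,17,17)
river: ρ → (17,17,-6)
river: ρ → (-6,19,14)
river: ρ → (14,9,-11)
river: ρ → (-11,13,12)
river: ρ → (12,11,-12)
river: ρ → (-12,13,11)
river: ρ → (11,9,-14)
river: ρ → (-14,19,6)
river: ρ → (6,17,-17)
river: ρ → (-17,17,6)
river: ρ → (6,19,-14)
river: ρ → (-14,9,11)
ρ-cycle length = 18 (tail of 1 descent step not counted)

18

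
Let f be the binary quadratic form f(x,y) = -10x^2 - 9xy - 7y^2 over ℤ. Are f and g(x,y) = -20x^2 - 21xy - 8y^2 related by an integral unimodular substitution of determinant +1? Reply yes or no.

D₁ = -199, D₂ = -199
f is negative-definite; reduce −f:
−f: flip: (10,9,7)→(7,-9,10)
−f: translate: b→5 (≡-9 mod 14), so (7,-9,10)→(7,5,8)
−f: reduced (well bottom): (7,5,8) with a≤c, −a<b≤a
flip sign back: reduced form of f is (-7,-5,-8)
g is negative-definite; reduce −g:
−g: translate: b→-19 (≡21 mod 40), so (20,21,8)→(20,-19,7)
−g: flip: (20,-19,7)→(7,19,20)
−g: translate: b→5 (≡19 mod 14), so (7,19,20)→(7,5,8)
−g: reduced (well bottom): (7,5,8) with a≤c, −a<b≤a
flip sign back: reduced form of g is (-7,-5,-8)
reduced forms (-7, -5, -8) vs (-7, -5, -8) ⇒ equivalent

yes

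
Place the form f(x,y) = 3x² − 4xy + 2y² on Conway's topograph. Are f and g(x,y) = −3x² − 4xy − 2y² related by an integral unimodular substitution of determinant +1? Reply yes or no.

D₁ = -8, D₂ = -8
f: translate: b→2 (≡-4 mod 6), so (3,-4,2)→(3,2,1)
f: flip: (3,2,1)→(1,-2,3)
f: translate: b→0 (≡-2 mod 2), so (1,-2,3)→(1,0,2)
f: reduced (well bottom): (1,0,2) with a≤c, −a<b≤a
g is negative-definite; reduce −g:
−g: translate: b→-2 (≡4 mod 6), so (3,4,2)→(3,-2,1)
−g: flip: (3,-2,1)→(1,2,3)
−g: translate: b→0 (≡2 mod 2), so (1,2,3)→(1,0,2)
−g: reduced (well bottom): (1,0,2) with a≤c, −a<b≤a
flip sign back: reduced form of g is (-1,0,-2)
reduced forms (1, 0, 2) vs (-1, 0, -2) ⇒ inequivalent

no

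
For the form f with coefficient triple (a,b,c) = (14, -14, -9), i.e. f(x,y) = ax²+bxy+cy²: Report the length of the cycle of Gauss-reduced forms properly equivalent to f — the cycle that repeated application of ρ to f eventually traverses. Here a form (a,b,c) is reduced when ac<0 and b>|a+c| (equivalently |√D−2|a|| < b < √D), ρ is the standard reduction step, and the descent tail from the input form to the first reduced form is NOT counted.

D = 700, ⌊√D⌋ = 26
descent: ρ → (-9,14,14)  [lands on river]
river: ρ → (14,14,-9)
river: ρ → (-9,22,6)
river: ρ → (6,26,-1)
river: ρ → (-1,26,6)
river: ρ → (6,22,-9)
ρ-cycle length = 6 (tail of 1 descent step not counted)

6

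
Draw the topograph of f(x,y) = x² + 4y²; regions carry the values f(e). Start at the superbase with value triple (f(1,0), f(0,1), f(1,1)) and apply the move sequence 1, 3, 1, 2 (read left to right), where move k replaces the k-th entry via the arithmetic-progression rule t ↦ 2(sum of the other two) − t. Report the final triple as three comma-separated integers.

start (1,4,5) = (f(1,0),f(0,1),f(1,1))
replace slot 1: 2·(4+5) − 1 = 17 → (17,4,5)
replace slot 3: 2·(17+4) − 5 = 37 → (17,4,37)
replace slot 1: 2·(4+37) − 17 = 65 → (65,4,37)
replace slot 2: 2·(65+37) − 4 = 200 → (65,200,37)

65,200,37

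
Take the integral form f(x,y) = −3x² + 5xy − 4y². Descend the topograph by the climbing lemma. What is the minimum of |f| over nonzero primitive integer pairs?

translate: b→1 (≡-5 mod 6), so (3,-5,4)→(3,1,2)
flip: (3,1,2)→(2,-1,3)
reduced (well bottom): (2,-1,3) with a≤c, −a<b≤a
well minimum |f| = |-2| = 2 (negative-definite)

2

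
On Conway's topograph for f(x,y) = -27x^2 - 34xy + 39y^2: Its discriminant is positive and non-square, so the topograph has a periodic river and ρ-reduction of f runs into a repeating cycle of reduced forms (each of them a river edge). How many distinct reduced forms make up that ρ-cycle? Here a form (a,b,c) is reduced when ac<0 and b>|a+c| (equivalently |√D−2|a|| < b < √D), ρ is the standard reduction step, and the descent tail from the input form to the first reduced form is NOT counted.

D = 5368, ⌊√D⌋ = 73
descent: ρ → (39,34,-27)  [lands on river]
river: ρ → (-27,20,46)
river: ρ → (46,72,-1)
river: ρ → (-1,72,46)
river: ρ → (46,20,-27)
river: ρ → (-27,34,39)
river: ρ → (39,44,-22)
river: ρ → (-22,44,39)
ρ-cycle length = 8 (tail of 1 descent step not counted)

8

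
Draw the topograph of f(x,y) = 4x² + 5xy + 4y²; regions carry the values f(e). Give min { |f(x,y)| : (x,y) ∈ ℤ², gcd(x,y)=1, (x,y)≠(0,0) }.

translate: b→-3 (≡5 mod 8), so (4,5,4)→(4,-3,3)
flip: (4,-3,3)→(3,3,4)
reduced (well bottom): (3,3,4) with a≤c, −a<b≤a
well minimum = a = 3

3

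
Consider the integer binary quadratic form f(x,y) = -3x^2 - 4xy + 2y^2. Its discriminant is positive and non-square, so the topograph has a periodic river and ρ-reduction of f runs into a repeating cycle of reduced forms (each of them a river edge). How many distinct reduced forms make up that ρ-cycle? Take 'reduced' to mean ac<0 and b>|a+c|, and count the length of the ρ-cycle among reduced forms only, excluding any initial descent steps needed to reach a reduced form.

D = 40, ⌊√D⌋ = 6
descent: ρ → (2,4,-3)  [lands on river]
river: ρ → (-3,2,3)
river: ρ → (3,4,-2)
river: ρ → (-2,4,3)
river: ρ → (3,2,-3)
river: ρ → (-3,4,2)
ρ-cycle length = 6 (tail of 1 descent step not counted)

6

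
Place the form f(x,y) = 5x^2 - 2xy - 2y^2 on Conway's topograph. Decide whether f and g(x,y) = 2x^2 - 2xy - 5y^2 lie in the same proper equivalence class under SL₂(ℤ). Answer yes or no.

D₁ = 44, D₂ = 44
river cycle of f (length 2): (-2, 6, 1), (1, 6, -2)
river cycle of g (length 2): (2, 6, -1), (-1, 6, 2)
cycles differ ⇒ inequivalent

no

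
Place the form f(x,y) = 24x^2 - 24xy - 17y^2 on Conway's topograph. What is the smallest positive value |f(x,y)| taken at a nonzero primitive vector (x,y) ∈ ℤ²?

descent: ρ → (-17,24,24)  [lands on river]
river: ρ → (24,24,-17)
river: ρ → (-17,44,4)
river: ρ → (4,44,-17)
closes: descent 1, river 4
min |a| on river = 4

4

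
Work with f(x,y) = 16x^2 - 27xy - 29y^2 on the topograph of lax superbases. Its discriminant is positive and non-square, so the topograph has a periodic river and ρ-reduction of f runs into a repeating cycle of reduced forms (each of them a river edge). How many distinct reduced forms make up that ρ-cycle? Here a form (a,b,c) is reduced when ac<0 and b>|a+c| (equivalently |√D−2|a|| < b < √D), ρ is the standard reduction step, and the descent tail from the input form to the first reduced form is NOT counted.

D = 2585, ⌊√D⌋ = 50
descent: ρ → (-29,27,16)  [lands on river]
river: ρ → (16,37,-19)
river: ρ → (-19,39,14)
river: ρ → (14,45,-10)
river: ρ → (-10,35,34)
river: ρ → (34,33,-11)
river: ρ → (-11,33,34)
river: ρ → (34,35,-10)
river: ρ → (-10,45,14)
river: ρ → (14,39,-19)
river: ρ → (-19,37,16)
river: ρ → (16,27,-29)
river: ρ → (-29,31,14)
river: ρ → (14,25,-35)
river: ρ → (-35,45,4)
river: ρ → (4,43,-46)
river: ρ → (-46,49,1)
river: ρ → (1,49,-46)
river: ρ → (-46,43,4)
river: ρ → (4,45,-35)
river: ρ → (-35,25,14)
river: ρ → (14,31,-29)
ρ-cycle length = 22 (tail of 1 descent step not counted)

22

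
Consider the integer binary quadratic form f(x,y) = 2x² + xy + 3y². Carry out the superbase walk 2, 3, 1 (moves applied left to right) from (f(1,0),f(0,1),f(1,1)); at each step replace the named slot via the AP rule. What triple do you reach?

start (2,3,6) = (f(1,0),f(0,1),f(1,1))
replace slot 2: 2·(2+6) − 3 = 13 → (2,13,6)
replace slot 3: 2·(2+13) − 6 = 24 → (2,13,24)
replace slot 1: 2·(13+24) − 2 = 72 → (72,13,24)

72,13,24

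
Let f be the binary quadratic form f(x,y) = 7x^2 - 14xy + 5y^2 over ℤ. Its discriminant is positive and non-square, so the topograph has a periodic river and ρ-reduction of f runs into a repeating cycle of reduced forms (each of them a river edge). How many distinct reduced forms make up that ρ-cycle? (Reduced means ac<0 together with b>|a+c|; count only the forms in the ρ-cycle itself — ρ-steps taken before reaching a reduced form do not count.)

D = 56, ⌊√D⌋ = 7
descent: ρ → (5,4,-2)  [lands on river]
river: ρ → (-2,4,5)
river: ρ → (5,6,-1)
river: ρ → (-1,6,5)
ρ-cycle length = 4 (tail of 1 descent step not counted)

4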